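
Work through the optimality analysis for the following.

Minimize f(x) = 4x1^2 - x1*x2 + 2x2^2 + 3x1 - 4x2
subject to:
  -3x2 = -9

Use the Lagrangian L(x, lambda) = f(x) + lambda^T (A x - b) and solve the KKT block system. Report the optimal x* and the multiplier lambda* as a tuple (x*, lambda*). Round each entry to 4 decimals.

Form the Lagrangian:
  L(x, lambda) = (1/2) x^T Q x + c^T x + lambda^T (A x - b)
Stationarity (grad_x L = 0): Q x + c + A^T lambda = 0.
Primal feasibility: A x = b.

This gives the KKT block system:
  [ Q   A^T ] [ x     ]   [-c ]
  [ A    0  ] [ lambda ] = [ b ]

Solving the linear system:
  x*      = (0, 3)
  lambda* = (2.6667)
  f(x*)   = 6

x* = (0, 3), lambda* = (2.6667)


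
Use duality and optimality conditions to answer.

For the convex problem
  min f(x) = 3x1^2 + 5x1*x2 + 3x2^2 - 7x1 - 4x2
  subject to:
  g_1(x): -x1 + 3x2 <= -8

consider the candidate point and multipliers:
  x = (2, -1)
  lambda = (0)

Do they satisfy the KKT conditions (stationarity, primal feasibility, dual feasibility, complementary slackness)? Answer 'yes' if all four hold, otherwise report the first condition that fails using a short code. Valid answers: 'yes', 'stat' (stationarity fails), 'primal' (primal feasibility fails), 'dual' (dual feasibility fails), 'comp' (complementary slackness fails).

Gradient of f: grad f(x) = Q x + c = (0, 0)
Constraint values g_i(x) = a_i^T x - b_i:
  g_1((2, -1)) = 3
Stationarity residual: grad f(x) + sum_i lambda_i a_i = (0, 0)
  -> stationarity OK
Primal feasibility (all g_i <= 0): FAILS
Dual feasibility (all lambda_i >= 0): OK
Complementary slackness (lambda_i * g_i(x) = 0 for all i): OK

Verdict: the first failing condition is primal_feasibility -> primal.

primal


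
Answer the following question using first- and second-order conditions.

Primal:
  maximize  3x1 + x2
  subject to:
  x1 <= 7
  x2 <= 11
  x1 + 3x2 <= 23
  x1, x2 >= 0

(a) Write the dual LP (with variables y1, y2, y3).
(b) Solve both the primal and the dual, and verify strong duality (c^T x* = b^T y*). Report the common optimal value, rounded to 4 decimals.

The standard primal-dual pair for 'max c^T x s.t. A x <= b, x >= 0' is:
  Dual:  min b^T y  s.t.  A^T y >= c,  y >= 0.

So the dual LP is:
  minimize  7y1 + 11y2 + 23y3
  subject to:
    y1 + y3 >= 3
    y2 + 3y3 >= 1
    y1, y2, y3 >= 0

Solving the primal: x* = (7, 5.3333).
  primal value c^T x* = 26.3333.
Solving the dual: y* = (2.6667, 0, 0.3333).
  dual value b^T y* = 26.3333.
Strong duality: c^T x* = b^T y*. Confirmed.

26.3333


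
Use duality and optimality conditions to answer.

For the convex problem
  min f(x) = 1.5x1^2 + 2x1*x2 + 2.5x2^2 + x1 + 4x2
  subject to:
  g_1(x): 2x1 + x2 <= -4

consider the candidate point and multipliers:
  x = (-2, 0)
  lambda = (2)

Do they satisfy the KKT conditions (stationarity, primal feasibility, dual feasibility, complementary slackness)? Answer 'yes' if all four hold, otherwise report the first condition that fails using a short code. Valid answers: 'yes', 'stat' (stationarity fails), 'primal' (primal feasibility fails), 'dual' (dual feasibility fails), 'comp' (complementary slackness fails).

Gradient of f: grad f(x) = Q x + c = (-5, 0)
Constraint values g_i(x) = a_i^T x - b_i:
  g_1((-2, 0)) = 0
Stationarity residual: grad f(x) + sum_i lambda_i a_i = (-1, 2)
  -> stationarity FAILS
Primal feasibility (all g_i <= 0): OK
Dual feasibility (all lambda_i >= 0): OK
Complementary slackness (lambda_i * g_i(x) = 0 for all i): OK

Verdict: the first failing condition is stationarity -> stat.

stat


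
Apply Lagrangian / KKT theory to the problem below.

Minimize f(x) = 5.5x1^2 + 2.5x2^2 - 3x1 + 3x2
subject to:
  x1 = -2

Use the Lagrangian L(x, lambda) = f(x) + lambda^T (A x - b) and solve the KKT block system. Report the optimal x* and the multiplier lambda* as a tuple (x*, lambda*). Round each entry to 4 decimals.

Form the Lagrangian:
  L(x, lambda) = (1/2) x^T Q x + c^T x + lambda^T (A x - b)
Stationarity (grad_x L = 0): Q x + c + A^T lambda = 0.
Primal feasibility: A x = b.

This gives the KKT block system:
  [ Q   A^T ] [ x     ]   [-c ]
  [ A    0  ] [ lambda ] = [ b ]

Solving the linear system:
  x*      = (-2, -0.6)
  lambda* = (25)
  f(x*)   = 27.1

x* = (-2, -0.6), lambda* = (25)


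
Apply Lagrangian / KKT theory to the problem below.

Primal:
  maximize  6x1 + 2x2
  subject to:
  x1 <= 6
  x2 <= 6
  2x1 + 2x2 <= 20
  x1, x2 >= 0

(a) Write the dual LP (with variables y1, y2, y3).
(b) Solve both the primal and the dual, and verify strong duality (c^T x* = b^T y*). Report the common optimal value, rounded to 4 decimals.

The standard primal-dual pair for 'max c^T x s.t. A x <= b, x >= 0' is:
  Dual:  min b^T y  s.t.  A^T y >= c,  y >= 0.

So the dual LP is:
  minimize  6y1 + 6y2 + 20y3
  subject to:
    y1 + 2y3 >= 6
    y2 + 2y3 >= 2
    y1, y2, y3 >= 0

Solving the primal: x* = (6, 4).
  primal value c^T x* = 44.
Solving the dual: y* = (4, 0, 1).
  dual value b^T y* = 44.
Strong duality: c^T x* = b^T y*. Confirmed.

44


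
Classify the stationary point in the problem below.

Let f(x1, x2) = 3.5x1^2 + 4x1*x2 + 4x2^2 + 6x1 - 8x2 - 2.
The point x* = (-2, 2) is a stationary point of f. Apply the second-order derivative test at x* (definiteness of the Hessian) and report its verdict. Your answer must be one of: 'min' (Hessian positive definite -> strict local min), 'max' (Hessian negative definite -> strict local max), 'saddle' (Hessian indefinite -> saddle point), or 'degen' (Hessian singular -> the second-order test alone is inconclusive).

Compute the Hessian H = grad^2 f:
  H = [[7, 4], [4, 8]]
Verify stationarity: grad f(x*) = H x* + g = (0, 0).
Eigenvalues of H: 3.4689, 11.5311.
Both eigenvalues > 0, so H is positive definite -> x* is a strict local min.

min


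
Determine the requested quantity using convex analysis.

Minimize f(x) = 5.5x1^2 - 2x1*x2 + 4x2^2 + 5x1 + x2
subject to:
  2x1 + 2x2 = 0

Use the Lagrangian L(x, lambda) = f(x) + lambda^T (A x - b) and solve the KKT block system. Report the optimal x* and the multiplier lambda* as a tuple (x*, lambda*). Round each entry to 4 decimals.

Form the Lagrangian:
  L(x, lambda) = (1/2) x^T Q x + c^T x + lambda^T (A x - b)
Stationarity (grad_x L = 0): Q x + c + A^T lambda = 0.
Primal feasibility: A x = b.

This gives the KKT block system:
  [ Q   A^T ] [ x     ]   [-c ]
  [ A    0  ] [ lambda ] = [ b ]

Solving the linear system:
  x*      = (-0.1739, 0.1739)
  lambda* = (-1.3696)
  f(x*)   = -0.3478

x* = (-0.1739, 0.1739), lambda* = (-1.3696)


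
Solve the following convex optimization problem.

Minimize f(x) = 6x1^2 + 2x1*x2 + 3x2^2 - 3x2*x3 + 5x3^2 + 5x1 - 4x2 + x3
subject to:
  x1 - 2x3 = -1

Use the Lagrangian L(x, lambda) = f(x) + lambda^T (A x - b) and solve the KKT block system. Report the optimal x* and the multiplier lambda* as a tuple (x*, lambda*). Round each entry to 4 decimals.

Form the Lagrangian:
  L(x, lambda) = (1/2) x^T Q x + c^T x + lambda^T (A x - b)
Stationarity (grad_x L = 0): Q x + c + A^T lambda = 0.
Primal feasibility: A x = b.

This gives the KKT block system:
  [ Q   A^T ] [ x     ]   [-c ]
  [ A    0  ] [ lambda ] = [ b ]

Solving the linear system:
  x*      = (-0.585, 0.9654, 0.2075)
  lambda* = (0.0893)
  f(x*)   = -3.245

x* = (-0.585, 0.9654, 0.2075), lambda* = (0.0893)


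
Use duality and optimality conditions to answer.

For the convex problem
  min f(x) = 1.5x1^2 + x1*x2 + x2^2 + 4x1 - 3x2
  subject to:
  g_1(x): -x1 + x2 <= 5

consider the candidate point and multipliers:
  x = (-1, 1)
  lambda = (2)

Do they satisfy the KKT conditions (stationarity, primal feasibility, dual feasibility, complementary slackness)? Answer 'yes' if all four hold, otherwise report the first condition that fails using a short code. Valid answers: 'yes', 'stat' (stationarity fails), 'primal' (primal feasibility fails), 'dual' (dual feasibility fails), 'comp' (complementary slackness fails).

Gradient of f: grad f(x) = Q x + c = (2, -2)
Constraint values g_i(x) = a_i^T x - b_i:
  g_1((-1, 1)) = -3
Stationarity residual: grad f(x) + sum_i lambda_i a_i = (0, 0)
  -> stationarity OK
Primal feasibility (all g_i <= 0): OK
Dual feasibility (all lambda_i >= 0): OK
Complementary slackness (lambda_i * g_i(x) = 0 for all i): FAILS

Verdict: the first failing condition is complementary_slackness -> comp.

comp


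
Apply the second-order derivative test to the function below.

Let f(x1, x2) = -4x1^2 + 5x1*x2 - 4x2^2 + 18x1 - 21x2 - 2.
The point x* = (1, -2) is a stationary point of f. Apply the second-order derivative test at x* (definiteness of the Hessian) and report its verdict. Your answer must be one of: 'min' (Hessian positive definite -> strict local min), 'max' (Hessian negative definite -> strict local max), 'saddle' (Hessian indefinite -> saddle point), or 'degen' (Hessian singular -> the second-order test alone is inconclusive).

Compute the Hessian H = grad^2 f:
  H = [[-8, 5], [5, -8]]
Verify stationarity: grad f(x*) = H x* + g = (0, 0).
Eigenvalues of H: -13, -3.
Both eigenvalues < 0, so H is negative definite -> x* is a strict local max.

max


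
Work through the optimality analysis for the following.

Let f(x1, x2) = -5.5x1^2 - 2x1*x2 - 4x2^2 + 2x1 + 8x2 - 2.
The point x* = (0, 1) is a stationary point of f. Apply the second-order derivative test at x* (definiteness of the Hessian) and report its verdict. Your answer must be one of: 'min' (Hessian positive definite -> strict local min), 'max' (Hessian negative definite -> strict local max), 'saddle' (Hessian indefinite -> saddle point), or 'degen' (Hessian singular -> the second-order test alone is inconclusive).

Compute the Hessian H = grad^2 f:
  H = [[-11, -2], [-2, -8]]
Verify stationarity: grad f(x*) = H x* + g = (0, 0).
Eigenvalues of H: -12, -7.
Both eigenvalues < 0, so H is negative definite -> x* is a strict local max.

max


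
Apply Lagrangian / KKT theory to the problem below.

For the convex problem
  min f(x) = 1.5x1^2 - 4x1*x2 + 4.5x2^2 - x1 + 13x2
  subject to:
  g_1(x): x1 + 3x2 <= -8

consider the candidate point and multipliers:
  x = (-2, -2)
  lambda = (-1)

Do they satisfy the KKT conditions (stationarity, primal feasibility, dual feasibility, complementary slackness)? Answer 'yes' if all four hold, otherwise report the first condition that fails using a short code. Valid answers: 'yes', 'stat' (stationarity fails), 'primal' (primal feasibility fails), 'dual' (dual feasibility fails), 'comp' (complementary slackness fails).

Gradient of f: grad f(x) = Q x + c = (1, 3)
Constraint values g_i(x) = a_i^T x - b_i:
  g_1((-2, -2)) = 0
Stationarity residual: grad f(x) + sum_i lambda_i a_i = (0, 0)
  -> stationarity OK
Primal feasibility (all g_i <= 0): OK
Dual feasibility (all lambda_i >= 0): FAILS
Complementary slackness (lambda_i * g_i(x) = 0 for all i): OK

Verdict: the first failing condition is dual_feasibility -> dual.

dual


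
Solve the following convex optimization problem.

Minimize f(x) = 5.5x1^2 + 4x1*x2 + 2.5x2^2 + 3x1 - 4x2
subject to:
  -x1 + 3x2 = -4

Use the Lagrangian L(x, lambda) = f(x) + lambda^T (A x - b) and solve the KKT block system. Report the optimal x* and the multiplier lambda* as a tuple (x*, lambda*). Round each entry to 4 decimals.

Form the Lagrangian:
  L(x, lambda) = (1/2) x^T Q x + c^T x + lambda^T (A x - b)
Stationarity (grad_x L = 0): Q x + c + A^T lambda = 0.
Primal feasibility: A x = b.

This gives the KKT block system:
  [ Q   A^T ] [ x     ]   [-c ]
  [ A    0  ] [ lambda ] = [ b ]

Solving the linear system:
  x*      = (0.4141, -1.1953)
  lambda* = (2.7734)
  f(x*)   = 8.5586

x* = (0.4141, -1.1953), lambda* = (2.7734)


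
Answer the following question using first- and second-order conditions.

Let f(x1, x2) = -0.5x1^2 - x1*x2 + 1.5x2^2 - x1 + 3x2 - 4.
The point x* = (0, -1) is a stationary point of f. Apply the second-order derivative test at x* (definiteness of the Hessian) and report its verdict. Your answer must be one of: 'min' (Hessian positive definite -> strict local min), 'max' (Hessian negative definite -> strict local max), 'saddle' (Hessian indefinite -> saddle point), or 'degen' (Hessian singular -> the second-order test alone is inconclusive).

Compute the Hessian H = grad^2 f:
  H = [[-1, -1], [-1, 3]]
Verify stationarity: grad f(x*) = H x* + g = (0, 0).
Eigenvalues of H: -1.2361, 3.2361.
Eigenvalues have mixed signs, so H is indefinite -> x* is a saddle point.

saddle


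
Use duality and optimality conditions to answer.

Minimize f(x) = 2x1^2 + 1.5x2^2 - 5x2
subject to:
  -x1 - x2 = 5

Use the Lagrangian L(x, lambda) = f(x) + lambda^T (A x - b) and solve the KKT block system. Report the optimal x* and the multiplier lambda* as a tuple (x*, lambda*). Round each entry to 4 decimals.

Form the Lagrangian:
  L(x, lambda) = (1/2) x^T Q x + c^T x + lambda^T (A x - b)
Stationarity (grad_x L = 0): Q x + c + A^T lambda = 0.
Primal feasibility: A x = b.

This gives the KKT block system:
  [ Q   A^T ] [ x     ]   [-c ]
  [ A    0  ] [ lambda ] = [ b ]

Solving the linear system:
  x*      = (-2.8571, -2.1429)
  lambda* = (-11.4286)
  f(x*)   = 33.9286

x* = (-2.8571, -2.1429), lambda* = (-11.4286)


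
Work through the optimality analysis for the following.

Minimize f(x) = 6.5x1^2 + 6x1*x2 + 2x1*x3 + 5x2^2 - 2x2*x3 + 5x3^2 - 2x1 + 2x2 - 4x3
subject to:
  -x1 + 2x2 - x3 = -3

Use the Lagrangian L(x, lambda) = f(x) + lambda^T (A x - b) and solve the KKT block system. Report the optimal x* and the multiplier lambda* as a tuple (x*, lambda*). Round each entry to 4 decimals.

Form the Lagrangian:
  L(x, lambda) = (1/2) x^T Q x + c^T x + lambda^T (A x - b)
Stationarity (grad_x L = 0): Q x + c + A^T lambda = 0.
Primal feasibility: A x = b.

This gives the KKT block system:
  [ Q   A^T ] [ x     ]   [-c ]
  [ A    0  ] [ lambda ] = [ b ]

Solving the linear system:
  x*      = (0.7357, -1.0027, 0.2589)
  lambda* = (2.0654)
  f(x*)   = 0.842

x* = (0.7357, -1.0027, 0.2589), lambda* = (2.0654)


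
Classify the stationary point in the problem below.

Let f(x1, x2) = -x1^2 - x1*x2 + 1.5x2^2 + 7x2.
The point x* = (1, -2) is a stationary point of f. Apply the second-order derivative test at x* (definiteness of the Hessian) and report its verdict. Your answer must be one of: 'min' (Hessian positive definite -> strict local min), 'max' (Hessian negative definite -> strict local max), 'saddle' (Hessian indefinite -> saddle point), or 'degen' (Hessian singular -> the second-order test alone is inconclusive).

Compute the Hessian H = grad^2 f:
  H = [[-2, -1], [-1, 3]]
Verify stationarity: grad f(x*) = H x* + g = (0, 0).
Eigenvalues of H: -2.1926, 3.1926.
Eigenvalues have mixed signs, so H is indefinite -> x* is a saddle point.

saddle


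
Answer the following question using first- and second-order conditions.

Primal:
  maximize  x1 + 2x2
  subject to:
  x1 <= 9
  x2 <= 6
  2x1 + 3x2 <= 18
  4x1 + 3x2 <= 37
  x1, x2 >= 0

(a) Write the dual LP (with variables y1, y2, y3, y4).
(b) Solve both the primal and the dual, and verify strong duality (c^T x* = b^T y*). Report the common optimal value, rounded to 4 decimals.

The standard primal-dual pair for 'max c^T x s.t. A x <= b, x >= 0' is:
  Dual:  min b^T y  s.t.  A^T y >= c,  y >= 0.

So the dual LP is:
  minimize  9y1 + 6y2 + 18y3 + 37y4
  subject to:
    y1 + 2y3 + 4y4 >= 1
    y2 + 3y3 + 3y4 >= 2
    y1, y2, y3, y4 >= 0

Solving the primal: x* = (0, 6).
  primal value c^T x* = 12.
Solving the dual: y* = (0, 0.5, 0.5, 0).
  dual value b^T y* = 12.
Strong duality: c^T x* = b^T y*. Confirmed.

12


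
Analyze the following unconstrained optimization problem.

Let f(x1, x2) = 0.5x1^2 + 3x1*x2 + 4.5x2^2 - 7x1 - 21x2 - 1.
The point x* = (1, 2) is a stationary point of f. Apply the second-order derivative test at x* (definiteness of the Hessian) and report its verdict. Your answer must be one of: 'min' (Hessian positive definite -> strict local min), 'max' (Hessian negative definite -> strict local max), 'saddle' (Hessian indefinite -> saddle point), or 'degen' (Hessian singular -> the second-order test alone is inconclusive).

Compute the Hessian H = grad^2 f:
  H = [[1, 3], [3, 9]]
Verify stationarity: grad f(x*) = H x* + g = (0, 0).
Eigenvalues of H: 0, 10.
H has a zero eigenvalue (singular; positive semidefinite but not definite), so H is neither positive definite, negative definite, nor indefinite. The second-order test alone is inconclusive -> degen.
(Indeed, f is constant along the null direction of H through x*, so x* is not a strict local extremum.)

degen


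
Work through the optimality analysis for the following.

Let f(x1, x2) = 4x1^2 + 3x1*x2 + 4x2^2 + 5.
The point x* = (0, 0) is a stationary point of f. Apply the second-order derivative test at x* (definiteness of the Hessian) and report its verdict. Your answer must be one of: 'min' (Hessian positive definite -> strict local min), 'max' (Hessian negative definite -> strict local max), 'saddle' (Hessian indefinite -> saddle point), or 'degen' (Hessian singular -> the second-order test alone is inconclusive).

Compute the Hessian H = grad^2 f:
  H = [[8, 3], [3, 8]]
Verify stationarity: grad f(x*) = H x* + g = (0, 0).
Eigenvalues of H: 5, 11.
Both eigenvalues > 0, so H is positive definite -> x* is a strict local min.

min


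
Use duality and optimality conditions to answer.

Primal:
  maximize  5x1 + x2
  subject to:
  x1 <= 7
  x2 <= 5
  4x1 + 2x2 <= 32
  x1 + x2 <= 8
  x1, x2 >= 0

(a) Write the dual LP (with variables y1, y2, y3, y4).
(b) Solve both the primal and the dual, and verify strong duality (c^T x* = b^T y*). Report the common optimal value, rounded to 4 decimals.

The standard primal-dual pair for 'max c^T x s.t. A x <= b, x >= 0' is:
  Dual:  min b^T y  s.t.  A^T y >= c,  y >= 0.

So the dual LP is:
  minimize  7y1 + 5y2 + 32y3 + 8y4
  subject to:
    y1 + 4y3 + y4 >= 5
    y2 + 2y3 + y4 >= 1
    y1, y2, y3, y4 >= 0

Solving the primal: x* = (7, 1).
  primal value c^T x* = 36.
Solving the dual: y* = (4, 0, 0, 1).
  dual value b^T y* = 36.
Strong duality: c^T x* = b^T y*. Confirmed.

36


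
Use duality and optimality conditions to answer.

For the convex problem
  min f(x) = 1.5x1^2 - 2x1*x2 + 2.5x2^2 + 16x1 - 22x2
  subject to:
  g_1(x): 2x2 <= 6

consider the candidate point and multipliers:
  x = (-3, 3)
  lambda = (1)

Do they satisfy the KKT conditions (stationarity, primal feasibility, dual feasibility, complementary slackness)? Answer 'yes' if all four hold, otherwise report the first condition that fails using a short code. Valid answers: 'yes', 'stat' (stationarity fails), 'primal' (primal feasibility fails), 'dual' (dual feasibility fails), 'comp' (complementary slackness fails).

Gradient of f: grad f(x) = Q x + c = (1, -1)
Constraint values g_i(x) = a_i^T x - b_i:
  g_1((-3, 3)) = 0
Stationarity residual: grad f(x) + sum_i lambda_i a_i = (1, 1)
  -> stationarity FAILS
Primal feasibility (all g_i <= 0): OK
Dual feasibility (all lambda_i >= 0): OK
Complementary slackness (lambda_i * g_i(x) = 0 for all i): OK

Verdict: the first failing condition is stationarity -> stat.

stat


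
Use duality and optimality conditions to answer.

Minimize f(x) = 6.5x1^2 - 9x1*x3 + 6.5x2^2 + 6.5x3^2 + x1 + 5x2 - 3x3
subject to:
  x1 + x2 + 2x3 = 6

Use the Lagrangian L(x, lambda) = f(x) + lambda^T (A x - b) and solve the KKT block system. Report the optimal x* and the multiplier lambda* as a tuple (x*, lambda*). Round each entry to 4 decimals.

Form the Lagrangian:
  L(x, lambda) = (1/2) x^T Q x + c^T x + lambda^T (A x - b)
Stationarity (grad_x L = 0): Q x + c + A^T lambda = 0.
Primal feasibility: A x = b.

This gives the KKT block system:
  [ Q   A^T ] [ x     ]   [-c ]
  [ A    0  ] [ lambda ] = [ b ]

Solving the linear system:
  x*      = (1.7537, -0.0364, 2.1413)
  lambda* = (-4.5268)
  f(x*)   = 11.1542

x* = (1.7537, -0.0364, 2.1413), lambda* = (-4.5268)


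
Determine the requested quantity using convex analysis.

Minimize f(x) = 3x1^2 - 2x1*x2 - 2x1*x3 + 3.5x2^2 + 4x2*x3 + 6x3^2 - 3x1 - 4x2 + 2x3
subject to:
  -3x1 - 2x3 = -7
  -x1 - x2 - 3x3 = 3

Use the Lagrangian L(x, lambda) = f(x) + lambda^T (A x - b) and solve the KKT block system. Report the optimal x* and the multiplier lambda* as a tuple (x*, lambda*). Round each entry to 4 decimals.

Form the Lagrangian:
  L(x, lambda) = (1/2) x^T Q x + c^T x + lambda^T (A x - b)
Stationarity (grad_x L = 0): Q x + c + A^T lambda = 0.
Primal feasibility: A x = b.

This gives the KKT block system:
  [ Q   A^T ] [ x     ]   [-c ]
  [ A    0  ] [ lambda ] = [ b ]

Solving the linear system:
  x*      = (3.8364, -0.0727, -2.2545)
  lambda* = (15.2909, -21.2)
  f(x*)   = 77.4545

x* = (3.8364, -0.0727, -2.2545), lambda* = (15.2909, -21.2)


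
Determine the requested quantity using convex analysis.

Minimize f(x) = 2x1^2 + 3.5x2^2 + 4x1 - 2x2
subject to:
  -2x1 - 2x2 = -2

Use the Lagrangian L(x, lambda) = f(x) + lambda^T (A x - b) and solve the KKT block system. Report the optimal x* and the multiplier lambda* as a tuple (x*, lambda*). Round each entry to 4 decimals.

Form the Lagrangian:
  L(x, lambda) = (1/2) x^T Q x + c^T x + lambda^T (A x - b)
Stationarity (grad_x L = 0): Q x + c + A^T lambda = 0.
Primal feasibility: A x = b.

This gives the KKT block system:
  [ Q   A^T ] [ x     ]   [-c ]
  [ A    0  ] [ lambda ] = [ b ]

Solving the linear system:
  x*      = (0.0909, 0.9091)
  lambda* = (2.1818)
  f(x*)   = 1.4545

x* = (0.0909, 0.9091), lambda* = (2.1818)


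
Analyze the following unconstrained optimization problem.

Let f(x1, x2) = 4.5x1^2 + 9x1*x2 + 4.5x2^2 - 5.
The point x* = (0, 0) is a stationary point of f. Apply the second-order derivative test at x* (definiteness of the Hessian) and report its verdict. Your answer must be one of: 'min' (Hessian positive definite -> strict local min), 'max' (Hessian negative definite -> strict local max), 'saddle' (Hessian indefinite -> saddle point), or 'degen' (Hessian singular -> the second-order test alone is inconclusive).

Compute the Hessian H = grad^2 f:
  H = [[9, 9], [9, 9]]
Verify stationarity: grad f(x*) = H x* + g = (0, 0).
Eigenvalues of H: 0, 18.
H has a zero eigenvalue (singular; positive semidefinite but not definite), so H is neither positive definite, negative definite, nor indefinite. The second-order test alone is inconclusive -> degen.
(Indeed, f is constant along the null direction of H through x*, so x* is not a strict local extremum.)

degen


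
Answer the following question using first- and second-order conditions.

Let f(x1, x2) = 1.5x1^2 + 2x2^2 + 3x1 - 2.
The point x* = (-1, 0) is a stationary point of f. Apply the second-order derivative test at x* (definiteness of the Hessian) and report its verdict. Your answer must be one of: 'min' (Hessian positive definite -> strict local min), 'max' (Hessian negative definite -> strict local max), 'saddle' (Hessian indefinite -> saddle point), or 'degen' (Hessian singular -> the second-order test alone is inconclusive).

Compute the Hessian H = grad^2 f:
  H = [[3, 0], [0, 4]]
Verify stationarity: grad f(x*) = H x* + g = (0, 0).
Eigenvalues of H: 3, 4.
Both eigenvalues > 0, so H is positive definite -> x* is a strict local min.

min


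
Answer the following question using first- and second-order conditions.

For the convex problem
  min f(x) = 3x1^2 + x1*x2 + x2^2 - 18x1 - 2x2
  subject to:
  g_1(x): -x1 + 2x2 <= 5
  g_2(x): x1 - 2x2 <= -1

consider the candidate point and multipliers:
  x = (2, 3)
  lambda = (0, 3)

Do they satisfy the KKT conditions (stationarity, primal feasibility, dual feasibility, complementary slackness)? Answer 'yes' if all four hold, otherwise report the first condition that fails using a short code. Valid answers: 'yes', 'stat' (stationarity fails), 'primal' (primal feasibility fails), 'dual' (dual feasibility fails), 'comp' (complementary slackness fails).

Gradient of f: grad f(x) = Q x + c = (-3, 6)
Constraint values g_i(x) = a_i^T x - b_i:
  g_1((2, 3)) = -1
  g_2((2, 3)) = -3
Stationarity residual: grad f(x) + sum_i lambda_i a_i = (0, 0)
  -> stationarity OK
Primal feasibility (all g_i <= 0): OK
Dual feasibility (all lambda_i >= 0): OK
Complementary slackness (lambda_i * g_i(x) = 0 for all i): FAILS

Verdict: the first failing condition is complementary_slackness -> comp.

comp


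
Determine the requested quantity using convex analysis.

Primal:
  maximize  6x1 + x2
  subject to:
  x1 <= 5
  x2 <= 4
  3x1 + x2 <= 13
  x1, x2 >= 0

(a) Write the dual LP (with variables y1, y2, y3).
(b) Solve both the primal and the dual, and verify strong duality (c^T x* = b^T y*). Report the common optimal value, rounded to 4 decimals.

The standard primal-dual pair for 'max c^T x s.t. A x <= b, x >= 0' is:
  Dual:  min b^T y  s.t.  A^T y >= c,  y >= 0.

So the dual LP is:
  minimize  5y1 + 4y2 + 13y3
  subject to:
    y1 + 3y3 >= 6
    y2 + y3 >= 1
    y1, y2, y3 >= 0

Solving the primal: x* = (4.3333, 0).
  primal value c^T x* = 26.
Solving the dual: y* = (0, 0, 2).
  dual value b^T y* = 26.
Strong duality: c^T x* = b^T y*. Confirmed.

26


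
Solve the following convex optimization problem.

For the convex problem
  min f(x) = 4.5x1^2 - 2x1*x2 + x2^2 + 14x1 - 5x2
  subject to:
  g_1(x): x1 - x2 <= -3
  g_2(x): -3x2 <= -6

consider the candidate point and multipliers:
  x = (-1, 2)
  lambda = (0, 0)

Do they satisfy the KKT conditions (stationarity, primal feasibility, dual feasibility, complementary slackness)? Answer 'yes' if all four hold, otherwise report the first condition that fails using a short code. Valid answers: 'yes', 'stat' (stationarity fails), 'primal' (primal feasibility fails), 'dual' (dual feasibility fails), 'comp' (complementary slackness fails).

Gradient of f: grad f(x) = Q x + c = (1, 1)
Constraint values g_i(x) = a_i^T x - b_i:
  g_1((-1, 2)) = 0
  g_2((-1, 2)) = 0
Stationarity residual: grad f(x) + sum_i lambda_i a_i = (1, 1)
  -> stationarity FAILS
Primal feasibility (all g_i <= 0): OK
Dual feasibility (all lambda_i >= 0): OK
Complementary slackness (lambda_i * g_i(x) = 0 for all i): OK

Verdict: the first failing condition is stationarity -> stat.

stat


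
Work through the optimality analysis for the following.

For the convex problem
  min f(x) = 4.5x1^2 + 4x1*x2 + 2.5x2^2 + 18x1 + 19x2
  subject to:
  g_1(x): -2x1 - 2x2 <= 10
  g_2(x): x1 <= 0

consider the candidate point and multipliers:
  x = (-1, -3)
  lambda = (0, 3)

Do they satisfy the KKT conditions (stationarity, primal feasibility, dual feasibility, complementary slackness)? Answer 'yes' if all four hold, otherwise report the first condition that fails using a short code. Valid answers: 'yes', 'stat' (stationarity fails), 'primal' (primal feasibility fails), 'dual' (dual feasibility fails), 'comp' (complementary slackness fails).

Gradient of f: grad f(x) = Q x + c = (-3, 0)
Constraint values g_i(x) = a_i^T x - b_i:
  g_1((-1, -3)) = -2
  g_2((-1, -3)) = -1
Stationarity residual: grad f(x) + sum_i lambda_i a_i = (0, 0)
  -> stationarity OK
Primal feasibility (all g_i <= 0): OK
Dual feasibility (all lambda_i >= 0): OK
Complementary slackness (lambda_i * g_i(x) = 0 for all i): FAILS

Verdict: the first failing condition is complementary_slackness -> comp.

comp


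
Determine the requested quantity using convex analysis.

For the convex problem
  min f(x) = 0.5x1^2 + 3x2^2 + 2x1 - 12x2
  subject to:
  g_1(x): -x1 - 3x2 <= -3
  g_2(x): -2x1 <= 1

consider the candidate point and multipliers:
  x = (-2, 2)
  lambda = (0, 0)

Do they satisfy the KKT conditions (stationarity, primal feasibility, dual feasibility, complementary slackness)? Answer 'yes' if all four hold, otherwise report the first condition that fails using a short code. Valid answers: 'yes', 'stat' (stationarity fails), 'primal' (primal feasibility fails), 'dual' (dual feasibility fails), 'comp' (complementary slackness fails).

Gradient of f: grad f(x) = Q x + c = (0, 0)
Constraint values g_i(x) = a_i^T x - b_i:
  g_1((-2, 2)) = -1
  g_2((-2, 2)) = 3
Stationarity residual: grad f(x) + sum_i lambda_i a_i = (0, 0)
  -> stationarity OK
Primal feasibility (all g_i <= 0): FAILS
Dual feasibility (all lambda_i >= 0): OK
Complementary slackness (lambda_i * g_i(x) = 0 for all i): OK

Verdict: the first failing condition is primal_feasibility -> primal.

primal


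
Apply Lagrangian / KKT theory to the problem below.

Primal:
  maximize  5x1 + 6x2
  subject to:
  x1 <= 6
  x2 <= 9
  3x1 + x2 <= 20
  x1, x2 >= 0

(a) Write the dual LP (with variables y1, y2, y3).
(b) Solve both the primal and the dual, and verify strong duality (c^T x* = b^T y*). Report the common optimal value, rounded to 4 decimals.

The standard primal-dual pair for 'max c^T x s.t. A x <= b, x >= 0' is:
  Dual:  min b^T y  s.t.  A^T y >= c,  y >= 0.

So the dual LP is:
  minimize  6y1 + 9y2 + 20y3
  subject to:
    y1 + 3y3 >= 5
    y2 + y3 >= 6
    y1, y2, y3 >= 0

Solving the primal: x* = (3.6667, 9).
  primal value c^T x* = 72.3333.
Solving the dual: y* = (0, 4.3333, 1.6667).
  dual value b^T y* = 72.3333.
Strong duality: c^T x* = b^T y*. Confirmed.

72.3333


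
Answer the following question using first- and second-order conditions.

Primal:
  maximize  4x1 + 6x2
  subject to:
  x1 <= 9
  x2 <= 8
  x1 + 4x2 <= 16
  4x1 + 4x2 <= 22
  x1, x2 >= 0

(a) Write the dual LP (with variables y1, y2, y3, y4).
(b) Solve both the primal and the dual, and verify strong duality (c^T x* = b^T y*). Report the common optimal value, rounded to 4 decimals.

The standard primal-dual pair for 'max c^T x s.t. A x <= b, x >= 0' is:
  Dual:  min b^T y  s.t.  A^T y >= c,  y >= 0.

So the dual LP is:
  minimize  9y1 + 8y2 + 16y3 + 22y4
  subject to:
    y1 + y3 + 4y4 >= 4
    y2 + 4y3 + 4y4 >= 6
    y1, y2, y3, y4 >= 0

Solving the primal: x* = (2, 3.5).
  primal value c^T x* = 29.
Solving the dual: y* = (0, 0, 0.6667, 0.8333).
  dual value b^T y* = 29.
Strong duality: c^T x* = b^T y*. Confirmed.

29


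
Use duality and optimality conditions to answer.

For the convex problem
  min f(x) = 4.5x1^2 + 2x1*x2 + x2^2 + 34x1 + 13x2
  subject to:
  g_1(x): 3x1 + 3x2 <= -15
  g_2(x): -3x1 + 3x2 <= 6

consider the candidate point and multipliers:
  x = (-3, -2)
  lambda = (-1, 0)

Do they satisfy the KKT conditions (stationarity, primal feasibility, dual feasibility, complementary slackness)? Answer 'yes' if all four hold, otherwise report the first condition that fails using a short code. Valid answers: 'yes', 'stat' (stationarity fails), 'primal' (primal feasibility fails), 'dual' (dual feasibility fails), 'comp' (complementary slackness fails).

Gradient of f: grad f(x) = Q x + c = (3, 3)
Constraint values g_i(x) = a_i^T x - b_i:
  g_1((-3, -2)) = 0
  g_2((-3, -2)) = -3
Stationarity residual: grad f(x) + sum_i lambda_i a_i = (0, 0)
  -> stationarity OK
Primal feasibility (all g_i <= 0): OK
Dual feasibility (all lambda_i >= 0): FAILS
Complementary slackness (lambda_i * g_i(x) = 0 for all i): OK

Verdict: the first failing condition is dual_feasibility -> dual.

dual


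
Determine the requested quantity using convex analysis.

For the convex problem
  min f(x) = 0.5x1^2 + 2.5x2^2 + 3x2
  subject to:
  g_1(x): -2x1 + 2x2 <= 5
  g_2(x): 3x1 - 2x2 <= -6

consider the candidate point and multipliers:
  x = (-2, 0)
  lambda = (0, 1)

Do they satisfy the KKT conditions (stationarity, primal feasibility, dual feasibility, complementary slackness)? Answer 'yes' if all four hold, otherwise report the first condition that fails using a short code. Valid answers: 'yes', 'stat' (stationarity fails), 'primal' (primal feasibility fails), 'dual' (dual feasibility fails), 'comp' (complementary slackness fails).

Gradient of f: grad f(x) = Q x + c = (-2, 3)
Constraint values g_i(x) = a_i^T x - b_i:
  g_1((-2, 0)) = -1
  g_2((-2, 0)) = 0
Stationarity residual: grad f(x) + sum_i lambda_i a_i = (1, 1)
  -> stationarity FAILS
Primal feasibility (all g_i <= 0): OK
Dual feasibility (all lambda_i >= 0): OK
Complementary slackness (lambda_i * g_i(x) = 0 for all i): OK

Verdict: the first failing condition is stationarity -> stat.

stat


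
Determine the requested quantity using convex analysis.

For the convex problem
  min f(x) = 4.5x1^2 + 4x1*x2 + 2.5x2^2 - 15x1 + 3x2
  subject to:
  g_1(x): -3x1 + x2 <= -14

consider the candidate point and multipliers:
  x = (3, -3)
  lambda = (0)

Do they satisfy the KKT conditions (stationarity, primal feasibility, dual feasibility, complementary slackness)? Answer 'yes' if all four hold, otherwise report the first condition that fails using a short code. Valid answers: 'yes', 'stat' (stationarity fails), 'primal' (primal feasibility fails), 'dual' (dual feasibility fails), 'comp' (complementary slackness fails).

Gradient of f: grad f(x) = Q x + c = (0, 0)
Constraint values g_i(x) = a_i^T x - b_i:
  g_1((3, -3)) = 2
Stationarity residual: grad f(x) + sum_i lambda_i a_i = (0, 0)
  -> stationarity OK
Primal feasibility (all g_i <= 0): FAILS
Dual feasibility (all lambda_i >= 0): OK
Complementary slackness (lambda_i * g_i(x) = 0 for all i): OK

Verdict: the first failing condition is primal_feasibility -> primal.

primal


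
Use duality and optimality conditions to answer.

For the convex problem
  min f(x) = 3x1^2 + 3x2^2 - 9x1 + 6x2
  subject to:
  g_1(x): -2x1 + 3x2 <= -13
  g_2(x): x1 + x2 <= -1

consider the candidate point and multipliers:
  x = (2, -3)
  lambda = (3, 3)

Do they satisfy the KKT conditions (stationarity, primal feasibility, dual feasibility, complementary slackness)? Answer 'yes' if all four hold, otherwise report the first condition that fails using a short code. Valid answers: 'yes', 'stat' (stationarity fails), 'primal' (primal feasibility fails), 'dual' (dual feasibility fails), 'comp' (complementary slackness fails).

Gradient of f: grad f(x) = Q x + c = (3, -12)
Constraint values g_i(x) = a_i^T x - b_i:
  g_1((2, -3)) = 0
  g_2((2, -3)) = 0
Stationarity residual: grad f(x) + sum_i lambda_i a_i = (0, 0)
  -> stationarity OK
Primal feasibility (all g_i <= 0): OK
Dual feasibility (all lambda_i >= 0): OK
Complementary slackness (lambda_i * g_i(x) = 0 for all i): OK

Verdict: yes, KKT holds.

yes


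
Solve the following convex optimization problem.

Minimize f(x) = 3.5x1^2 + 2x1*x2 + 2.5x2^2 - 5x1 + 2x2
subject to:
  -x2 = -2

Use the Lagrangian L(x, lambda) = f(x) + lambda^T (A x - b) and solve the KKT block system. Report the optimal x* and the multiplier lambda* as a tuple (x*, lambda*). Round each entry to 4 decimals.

Form the Lagrangian:
  L(x, lambda) = (1/2) x^T Q x + c^T x + lambda^T (A x - b)
Stationarity (grad_x L = 0): Q x + c + A^T lambda = 0.
Primal feasibility: A x = b.

This gives the KKT block system:
  [ Q   A^T ] [ x     ]   [-c ]
  [ A    0  ] [ lambda ] = [ b ]

Solving the linear system:
  x*      = (0.1429, 2)
  lambda* = (12.2857)
  f(x*)   = 13.9286

x* = (0.1429, 2), lambda* = (12.2857)


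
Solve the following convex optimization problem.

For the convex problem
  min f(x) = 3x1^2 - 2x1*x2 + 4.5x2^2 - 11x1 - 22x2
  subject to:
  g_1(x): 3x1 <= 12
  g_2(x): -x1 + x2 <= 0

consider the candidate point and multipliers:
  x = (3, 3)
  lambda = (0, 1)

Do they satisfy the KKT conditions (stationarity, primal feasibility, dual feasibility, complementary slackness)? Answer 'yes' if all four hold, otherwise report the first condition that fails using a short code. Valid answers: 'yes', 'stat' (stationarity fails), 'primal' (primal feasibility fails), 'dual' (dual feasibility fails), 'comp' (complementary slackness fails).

Gradient of f: grad f(x) = Q x + c = (1, -1)
Constraint values g_i(x) = a_i^T x - b_i:
  g_1((3, 3)) = -3
  g_2((3, 3)) = 0
Stationarity residual: grad f(x) + sum_i lambda_i a_i = (0, 0)
  -> stationarity OK
Primal feasibility (all g_i <= 0): OK
Dual feasibility (all lambda_i >= 0): OK
Complementary slackness (lambda_i * g_i(x) = 0 for all i): OK

Verdict: yes, KKT holds.

yes


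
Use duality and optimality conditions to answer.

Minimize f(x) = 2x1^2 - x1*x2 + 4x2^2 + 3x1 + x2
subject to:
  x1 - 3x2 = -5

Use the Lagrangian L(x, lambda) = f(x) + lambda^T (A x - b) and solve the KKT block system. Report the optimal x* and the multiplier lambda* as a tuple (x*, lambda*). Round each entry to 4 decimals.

Form the Lagrangian:
  L(x, lambda) = (1/2) x^T Q x + c^T x + lambda^T (A x - b)
Stationarity (grad_x L = 0): Q x + c + A^T lambda = 0.
Primal feasibility: A x = b.

This gives the KKT block system:
  [ Q   A^T ] [ x     ]   [-c ]
  [ A    0  ] [ lambda ] = [ b ]

Solving the linear system:
  x*      = (-1.4474, 1.1842)
  lambda* = (3.9737)
  f(x*)   = 8.3553

x* = (-1.4474, 1.1842), lambda* = (3.9737)


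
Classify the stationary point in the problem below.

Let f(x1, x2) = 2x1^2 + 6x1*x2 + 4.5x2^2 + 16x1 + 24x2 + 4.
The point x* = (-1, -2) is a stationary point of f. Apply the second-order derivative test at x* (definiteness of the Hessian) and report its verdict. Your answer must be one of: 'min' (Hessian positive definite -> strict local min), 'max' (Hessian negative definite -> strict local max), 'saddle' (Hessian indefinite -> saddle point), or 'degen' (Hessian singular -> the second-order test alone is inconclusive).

Compute the Hessian H = grad^2 f:
  H = [[4, 6], [6, 9]]
Verify stationarity: grad f(x*) = H x* + g = (0, 0).
Eigenvalues of H: 0, 13.
H has a zero eigenvalue (singular; positive semidefinite but not definite), so H is neither positive definite, negative definite, nor indefinite. The second-order test alone is inconclusive -> degen.
(Indeed, f is constant along the null direction of H through x*, so x* is not a strict local extremum.)

degen


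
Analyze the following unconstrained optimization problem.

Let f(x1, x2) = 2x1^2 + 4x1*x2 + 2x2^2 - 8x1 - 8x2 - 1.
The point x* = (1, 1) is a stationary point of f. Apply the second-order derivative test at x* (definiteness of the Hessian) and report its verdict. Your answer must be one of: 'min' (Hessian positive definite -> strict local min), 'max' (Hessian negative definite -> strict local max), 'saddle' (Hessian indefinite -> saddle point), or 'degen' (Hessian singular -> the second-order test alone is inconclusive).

Compute the Hessian H = grad^2 f:
  H = [[4, 4], [4, 4]]
Verify stationarity: grad f(x*) = H x* + g = (0, 0).
Eigenvalues of H: 0, 8.
H has a zero eigenvalue (singular; positive semidefinite but not definite), so H is neither positive definite, negative definite, nor indefinite. The second-order test alone is inconclusive -> degen.
(Indeed, f is constant along the null direction of H through x*, so x* is not a strict local extremum.)

degen


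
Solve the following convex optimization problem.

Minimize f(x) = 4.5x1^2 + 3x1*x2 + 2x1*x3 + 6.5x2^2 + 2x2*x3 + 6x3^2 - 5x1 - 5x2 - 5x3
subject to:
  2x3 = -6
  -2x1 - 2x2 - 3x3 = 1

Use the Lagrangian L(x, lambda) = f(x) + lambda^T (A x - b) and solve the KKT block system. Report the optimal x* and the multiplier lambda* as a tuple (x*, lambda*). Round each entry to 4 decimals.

Form the Lagrangian:
  L(x, lambda) = (1/2) x^T Q x + c^T x + lambda^T (A x - b)
Stationarity (grad_x L = 0): Q x + c + A^T lambda = 0.
Primal feasibility: A x = b.

This gives the KKT block system:
  [ Q   A^T ] [ x     ]   [-c ]
  [ A    0  ] [ lambda ] = [ b ]

Solving the linear system:
  x*      = (2.5, 1.5, -3)
  lambda* = (28.5, 8)
  f(x*)   = 79

x* = (2.5, 1.5, -3), lambda* = (28.5, 8)


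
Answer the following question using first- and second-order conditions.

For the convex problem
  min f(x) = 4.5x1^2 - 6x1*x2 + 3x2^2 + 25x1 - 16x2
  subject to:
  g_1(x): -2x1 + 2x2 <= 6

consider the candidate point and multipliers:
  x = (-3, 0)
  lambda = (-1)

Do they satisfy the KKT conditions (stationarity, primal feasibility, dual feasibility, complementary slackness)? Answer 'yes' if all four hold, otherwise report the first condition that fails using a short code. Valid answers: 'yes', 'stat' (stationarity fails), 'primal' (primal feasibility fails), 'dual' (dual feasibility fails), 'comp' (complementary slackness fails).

Gradient of f: grad f(x) = Q x + c = (-2, 2)
Constraint values g_i(x) = a_i^T x - b_i:
  g_1((-3, 0)) = 0
Stationarity residual: grad f(x) + sum_i lambda_i a_i = (0, 0)
  -> stationarity OK
Primal feasibility (all g_i <= 0): OK
Dual feasibility (all lambda_i >= 0): FAILS
Complementary slackness (lambda_i * g_i(x) = 0 for all i): OK

Verdict: the first failing condition is dual_feasibility -> dual.

dual
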